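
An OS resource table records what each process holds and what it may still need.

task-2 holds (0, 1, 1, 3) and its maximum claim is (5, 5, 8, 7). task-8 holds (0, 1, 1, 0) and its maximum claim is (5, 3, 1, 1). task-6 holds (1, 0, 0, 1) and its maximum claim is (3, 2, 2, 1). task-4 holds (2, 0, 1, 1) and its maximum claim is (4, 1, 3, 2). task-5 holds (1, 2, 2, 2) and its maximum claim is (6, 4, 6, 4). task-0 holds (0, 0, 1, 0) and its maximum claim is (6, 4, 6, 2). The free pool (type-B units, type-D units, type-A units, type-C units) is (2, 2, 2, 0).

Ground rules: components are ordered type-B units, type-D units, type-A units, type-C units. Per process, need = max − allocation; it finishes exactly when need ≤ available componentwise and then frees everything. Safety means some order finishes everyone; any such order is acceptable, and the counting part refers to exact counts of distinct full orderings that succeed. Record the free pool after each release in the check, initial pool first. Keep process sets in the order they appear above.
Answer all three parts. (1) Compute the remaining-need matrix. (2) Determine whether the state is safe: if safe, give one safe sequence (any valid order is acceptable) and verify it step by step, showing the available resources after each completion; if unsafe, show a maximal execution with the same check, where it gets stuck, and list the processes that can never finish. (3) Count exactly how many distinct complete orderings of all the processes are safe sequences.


(1) Remaining need (order type-B units, type-D units, type-A units, type-C units):
  task-2: (5, 4, 7, 4)
  task-8: (5, 2, 0, 1)
  task-6: (2, 2, 2, 0)
  task-4: (2, 1, 2, 1)
  task-5: (5, 2, 4, 2)
  task-0: (6, 4, 5, 2)
(2) SAFE, for example via the order task-6, task-4, task-8, task-5, task-0, task-2.
Key observation: task-6 is the earliest step where a requested resource binds exactly: need (2, 2, 2, 0), pool (2, 2, 2, 0) at its turn.
Walking it through:
  pool = (2, 2, 2, 0)
  task-6 needs (2, 2, 2, 0) <= (2, 2, 2, 0) -> finishes; pool += (1, 0, 0, 1) = (3, 2, 2, 1)
  task-4 needs (2, 1, 2, 1) <= (3, 2, 2, 1) -> finishes; pool += (2, 0, 1, 1) = (5, 2, 3, 2)
  task-8 needs (5, 2, 0, 1) <= (5, 2, 3, 2) -> finishes; pool += (0, 1, 1, 0) = (5, 3, 4, 2)
  task-5 needs (5, 2, 4, 2) <= (5, 3, 4, 2) -> finishes; pool += (1, 2, 2, 2) = (6, 5, 6, 4)
  task-0 needs (6, 4, 5, 2) <= (6, 5, 6, 4) -> finishes; pool += (0, 0, 1, 0) = (6, 5, 7, 4)
  task-2 needs (5, 4, 7, 4) <= (6, 5, 7, 4) -> finishes; pool += (0, 1, 1, 3) = (6, 6, 8, 7)
(3) The exact count: 1 of the possible complete orderings is a safe sequence.


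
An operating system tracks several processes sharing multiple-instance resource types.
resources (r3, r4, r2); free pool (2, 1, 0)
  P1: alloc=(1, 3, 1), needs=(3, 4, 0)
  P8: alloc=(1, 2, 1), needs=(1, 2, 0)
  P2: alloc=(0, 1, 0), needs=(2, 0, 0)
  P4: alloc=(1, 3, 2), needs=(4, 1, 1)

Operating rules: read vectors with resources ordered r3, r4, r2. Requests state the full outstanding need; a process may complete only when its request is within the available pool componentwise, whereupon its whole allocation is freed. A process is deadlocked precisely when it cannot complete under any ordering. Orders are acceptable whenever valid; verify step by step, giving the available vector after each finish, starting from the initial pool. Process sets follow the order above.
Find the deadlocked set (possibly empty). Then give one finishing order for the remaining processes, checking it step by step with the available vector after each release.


The deadlocked set is empty.
Key observation: the pool covers P2 at once, and every later process fits after earlier releases.
One completion order for the rest: P2, P8, P1, P4. Verifying each step:
  pool = (2, 1, 0)
  run P2 (needs (2, 0, 0), free (2, 1, 0)); after release of (0, 1, 0) the pool is (2, 2, 0)
  run P8 (needs (1, 2, 0), free (2, 2, 0)); after release of (1, 2, 1) the pool is (3, 4, 1)
  run P1 (needs (3, 4, 0), free (3, 4, 1)); after release of (1, 3, 1) the pool is (4, 7, 2)
  run P4 (needs (4, 1, 1), free (4, 7, 2)); after release of (1, 3, 2) the pool is (5, 10, 4)


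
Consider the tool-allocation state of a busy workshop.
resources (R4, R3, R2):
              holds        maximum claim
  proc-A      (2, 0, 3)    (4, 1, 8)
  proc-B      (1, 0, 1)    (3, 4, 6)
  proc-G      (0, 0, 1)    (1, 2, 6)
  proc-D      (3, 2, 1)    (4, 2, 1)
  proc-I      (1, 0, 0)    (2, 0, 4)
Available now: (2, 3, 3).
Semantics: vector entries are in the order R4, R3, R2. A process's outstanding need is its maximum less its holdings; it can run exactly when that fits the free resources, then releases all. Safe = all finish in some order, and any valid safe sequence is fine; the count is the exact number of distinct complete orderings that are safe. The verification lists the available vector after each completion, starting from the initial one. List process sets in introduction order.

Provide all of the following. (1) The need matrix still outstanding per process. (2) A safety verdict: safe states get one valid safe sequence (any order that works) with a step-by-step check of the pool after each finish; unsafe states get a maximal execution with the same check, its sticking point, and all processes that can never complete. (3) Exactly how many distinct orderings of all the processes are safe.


(1) Remaining need (order R4, R3, R2):
  proc-A: (2, 1, 5)
  proc-B: (2, 4, 5)
  proc-G: (1, 2, 5)
  proc-D: (1, 0, 0)
  proc-I: (1, 0, 4)
(2) UNSAFE — no complete ordering exists.
Key observation: the wall is R2: completing proc-D, proc-I brings the pool only to (6, 5, 4), and all the rest need more.
A maximal execution: proc-D, proc-I — then nothing else fits. Walking it through:
  pool = (2, 3, 3)
  proc-D: need (1, 0, 0) fits (2, 3, 3); releases (3, 2, 1), pool now (5, 5, 4)
  proc-I: need (1, 0, 4) fits (5, 5, 4); releases (1, 0, 0), pool now (6, 5, 4)
  blocked: proc-A wants (2, 1, 5), pool (6, 5, 4) — not enough R2
  blocked: proc-B wants (2, 4, 5), pool (6, 5, 4) — not enough R2
  blocked: proc-G wants (1, 2, 5), pool (6, 5, 4) — not enough R2
Never able to finish: proc-A, proc-B and proc-G.
(3) Exactly 0 of the possible complete orderings are safe sequences.


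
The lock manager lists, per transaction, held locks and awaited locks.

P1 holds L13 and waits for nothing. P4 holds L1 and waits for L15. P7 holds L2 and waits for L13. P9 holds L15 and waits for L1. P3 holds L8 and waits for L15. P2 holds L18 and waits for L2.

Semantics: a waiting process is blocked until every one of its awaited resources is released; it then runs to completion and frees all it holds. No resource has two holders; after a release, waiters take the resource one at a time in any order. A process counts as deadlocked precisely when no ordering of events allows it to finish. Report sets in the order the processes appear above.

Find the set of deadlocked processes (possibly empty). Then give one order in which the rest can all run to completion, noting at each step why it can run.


Deadlocked set: P4, P9 and P3.
Key observation: the knot is the closed ring of waits P4 -> P9 -> P4; P3 waits into the deadlock from upstream.
A valid finishing order for the others: P1, P7, P2.
Verifying each step:
  run P1 (it waits on nothing); releases L13
  P7: everything it awaited (L13) is free; runs, freeing L2
  P2: everything it awaited (L2) is free; runs, freeing L18


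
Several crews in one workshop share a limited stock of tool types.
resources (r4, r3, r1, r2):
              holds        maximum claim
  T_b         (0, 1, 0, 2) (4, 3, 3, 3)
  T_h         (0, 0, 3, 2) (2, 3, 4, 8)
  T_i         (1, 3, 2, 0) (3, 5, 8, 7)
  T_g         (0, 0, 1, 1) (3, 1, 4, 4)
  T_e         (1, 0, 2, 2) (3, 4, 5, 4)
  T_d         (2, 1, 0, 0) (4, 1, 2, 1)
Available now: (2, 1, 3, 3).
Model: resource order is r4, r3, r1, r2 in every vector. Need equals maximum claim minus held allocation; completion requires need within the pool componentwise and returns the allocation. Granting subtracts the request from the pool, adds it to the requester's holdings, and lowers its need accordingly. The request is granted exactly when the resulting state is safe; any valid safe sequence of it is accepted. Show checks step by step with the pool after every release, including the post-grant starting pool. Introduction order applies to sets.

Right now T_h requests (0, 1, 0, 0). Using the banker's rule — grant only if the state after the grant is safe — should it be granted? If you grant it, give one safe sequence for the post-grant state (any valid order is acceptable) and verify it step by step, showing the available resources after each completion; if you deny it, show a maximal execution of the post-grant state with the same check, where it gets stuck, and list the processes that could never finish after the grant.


DENY: after the grant no complete ordering would exist.
Key observation: the wall is r3: completing T_d, T_g brings the pool only to (4, 1, 4, 4), and all the rest need more.
Pretend the grant happened; the run T_d, T_g goes as far as possible. Step-by-step check:
  pool = (2, 0, 3, 3)
  T_d: need (2, 0, 2, 1) fits (2, 0, 3, 3); releases (2, 1, 0, 0), pool now (4, 1, 3, 3)
  T_g: need (3, 1, 3, 3) fits (4, 1, 3, 3); releases (0, 0, 1, 1), pool now (4, 1, 4, 4)
  blocked: T_b wants (4, 2, 3, 1), pool (4, 1, 4, 4) — not enough r3
  blocked: T_h wants (2, 2, 1, 6), pool (4, 1, 4, 4) — not enough r3 and r2
  blocked: T_i wants (2, 2, 6, 7), pool (4, 1, 4, 4) — not enough r3, r1 and r2
  blocked: T_e wants (2, 4, 3, 2), pool (4, 1, 4, 4) — not enough r3
Post-grant, the permanently blocked set is T_b, T_h, T_i and T_e.


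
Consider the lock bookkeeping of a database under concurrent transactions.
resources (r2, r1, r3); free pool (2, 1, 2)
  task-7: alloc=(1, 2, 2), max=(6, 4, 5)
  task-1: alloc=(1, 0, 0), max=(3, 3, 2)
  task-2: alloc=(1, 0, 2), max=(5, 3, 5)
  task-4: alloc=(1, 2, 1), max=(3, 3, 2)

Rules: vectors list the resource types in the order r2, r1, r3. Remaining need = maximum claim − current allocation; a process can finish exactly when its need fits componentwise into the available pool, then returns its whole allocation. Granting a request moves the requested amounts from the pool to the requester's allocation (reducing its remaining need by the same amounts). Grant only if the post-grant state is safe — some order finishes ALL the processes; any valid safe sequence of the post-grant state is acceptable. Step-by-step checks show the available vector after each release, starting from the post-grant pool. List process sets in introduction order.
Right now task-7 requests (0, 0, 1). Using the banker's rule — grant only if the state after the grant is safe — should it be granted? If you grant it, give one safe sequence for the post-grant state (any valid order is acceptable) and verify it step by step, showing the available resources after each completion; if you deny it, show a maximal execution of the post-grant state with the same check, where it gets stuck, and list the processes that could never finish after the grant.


DENY. Granting would leave the state unsafe.
Key observation: after task-4, task-1 the pool peaks at (4, 3, 2), and each blocked process is short somewhere: task-7 on r2; task-2 on r3.
Pretend the grant happened; the run task-4, task-1 goes as far as possible. Walking it through:
  pool = (2, 1, 1)
  run task-4 (needs (2, 1, 1), free (2, 1, 1)); after release of (1, 2, 1) the pool is (3, 3, 2)
  run task-1 (needs (2, 3, 2), free (3, 3, 2)); after release of (1, 0, 0) the pool is (4, 3, 2)
  task-7 still needs (5, 2, 2) but only (4, 3, 2) is free — short on r2
  task-2 still needs (4, 3, 3) but only (4, 3, 2) is free — short on r3
Processes that could never finish after the grant: task-7 and task-2.


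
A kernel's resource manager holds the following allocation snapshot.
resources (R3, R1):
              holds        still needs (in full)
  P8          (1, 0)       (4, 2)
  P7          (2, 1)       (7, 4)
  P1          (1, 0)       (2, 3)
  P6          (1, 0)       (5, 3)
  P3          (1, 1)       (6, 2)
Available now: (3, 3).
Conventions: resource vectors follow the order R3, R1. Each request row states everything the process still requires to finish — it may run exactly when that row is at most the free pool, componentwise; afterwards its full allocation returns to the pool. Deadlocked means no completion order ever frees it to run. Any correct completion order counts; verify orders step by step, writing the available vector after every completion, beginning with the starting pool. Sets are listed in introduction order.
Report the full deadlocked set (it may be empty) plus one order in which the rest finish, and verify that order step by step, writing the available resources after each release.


No process is deadlocked.
Key observation: P1 can run right away; the returned allocation unlocks the remaining processes in turn.
One completion order for the rest: P1, P8, P6, P3, P7. Check, step by step:
  pool = (3, 3)
  P1: need (2, 3) fits (3, 3); releases (1, 0), pool now (4, 3)
  P8: need (4, 2) fits (4, 3); releases (1, 0), pool now (5, 3)
  P6: need (5, 3) fits (5, 3); releases (1, 0), pool now (6, 3)
  P3: need (6, 2) fits (6, 3); releases (1, 1), pool now (7, 4)
  P7: need (7, 4) fits (7, 4); releases (2, 1), pool now (9, 5)


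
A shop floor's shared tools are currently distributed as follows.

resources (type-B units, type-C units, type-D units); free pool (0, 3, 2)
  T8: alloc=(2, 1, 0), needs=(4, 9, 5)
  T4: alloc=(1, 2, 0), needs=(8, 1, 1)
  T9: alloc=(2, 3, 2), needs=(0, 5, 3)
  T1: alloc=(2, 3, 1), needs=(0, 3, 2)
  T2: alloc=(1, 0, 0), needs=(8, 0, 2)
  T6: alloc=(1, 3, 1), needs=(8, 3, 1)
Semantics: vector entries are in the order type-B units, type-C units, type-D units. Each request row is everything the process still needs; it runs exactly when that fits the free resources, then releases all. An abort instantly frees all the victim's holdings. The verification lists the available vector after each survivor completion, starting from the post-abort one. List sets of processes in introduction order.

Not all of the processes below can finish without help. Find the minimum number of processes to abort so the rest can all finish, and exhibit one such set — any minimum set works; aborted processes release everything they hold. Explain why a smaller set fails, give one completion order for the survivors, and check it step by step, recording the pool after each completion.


Abort T4 and T6.
Key observation: before aborting T4 and T6, T2 was permanently blocked — no order could ever run it; afterwards it completes at step 4.
Why nothing smaller works — every single abort fails: T8 alone leaves T4 blocked (short on type-B units); T4 alone leaves T2 blocked (short on type-B units); T9 alone leaves T4 blocked (short on type-B units); T1 alone leaves T4 blocked (short on type-B units); T2 alone leaves T4 blocked (short on type-B units); T6 alone leaves T4 blocked (short on type-B units).
One survivor order: T9, T1, T8, T2. Step-by-step check (post-abort pool first):
  pool = (2, 8, 3)
  T9 needs (0, 5, 3) <= (2, 8, 3) -> finishes; pool += (2, 3, 2) = (4, 11, 5)
  T1 needs (0, 3, 2) <= (4, 11, 5) -> finishes; pool += (2, 3, 1) = (6, 14, 6)
  T8 needs (4, 9, 5) <= (6, 14, 6) -> finishes; pool += (2, 1, 0) = (8, 15, 6)
  T2 needs (8, 0, 2) <= (8, 15, 6) -> finishes; pool += (1, 0, 0) = (9, 15, 6)


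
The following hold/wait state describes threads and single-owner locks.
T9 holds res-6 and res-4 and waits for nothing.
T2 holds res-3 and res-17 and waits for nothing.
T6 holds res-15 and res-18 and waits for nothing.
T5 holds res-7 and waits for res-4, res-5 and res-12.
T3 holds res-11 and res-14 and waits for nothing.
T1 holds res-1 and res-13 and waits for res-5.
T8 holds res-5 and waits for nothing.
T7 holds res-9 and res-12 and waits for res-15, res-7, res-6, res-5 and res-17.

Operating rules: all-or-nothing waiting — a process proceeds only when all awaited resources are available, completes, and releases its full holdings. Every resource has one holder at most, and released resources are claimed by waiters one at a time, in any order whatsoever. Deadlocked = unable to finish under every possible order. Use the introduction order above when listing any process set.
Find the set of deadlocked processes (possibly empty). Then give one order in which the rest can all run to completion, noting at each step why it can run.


The deadlocked set is T5 and T7.
Key observation: the waits loop around T5 -> T7 -> T5 with no way out; no other process is dragged down with it.
A valid finishing order for the others: T3, T6, T9, T2, T8, T1.
Verifying each step:
  run T3 (it waits on nothing); releases res-11 and res-14
  run T6 (it waits on nothing); releases res-15 and res-18
  run T9 (it waits on nothing); releases res-6 and res-4
  run T2 (it waits on nothing); releases res-3 and res-17
  run T8 (it waits on nothing); releases res-5
  T1: everything it awaited (res-5) is free; runs, freeing res-1 and res-13


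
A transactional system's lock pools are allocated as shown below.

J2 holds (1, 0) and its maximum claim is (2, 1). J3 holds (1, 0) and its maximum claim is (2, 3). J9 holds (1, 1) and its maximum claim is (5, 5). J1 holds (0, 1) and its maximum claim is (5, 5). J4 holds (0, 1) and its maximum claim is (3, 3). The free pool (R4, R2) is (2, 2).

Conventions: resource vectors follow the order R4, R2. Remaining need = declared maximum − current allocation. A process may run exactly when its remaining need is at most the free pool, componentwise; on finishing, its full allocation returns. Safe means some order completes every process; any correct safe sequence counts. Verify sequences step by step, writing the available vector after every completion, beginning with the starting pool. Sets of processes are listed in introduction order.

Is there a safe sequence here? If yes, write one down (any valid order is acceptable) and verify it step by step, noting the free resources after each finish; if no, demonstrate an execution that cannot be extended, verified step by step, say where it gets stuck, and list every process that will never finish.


UNSAFE — no complete ordering exists.
Key observation: even finishing J2, J4, J3 leaves just (4, 3) free — too little R2 for any of the remaining processes.
The run J2, J4, J3 cannot be extended any further. Walking it through:
  pool = (2, 2)
  J2 needs (1, 1) <= (2, 2) -> finishes; pool += (1, 0) = (3, 2)
  J4 needs (3, 2) <= (3, 2) -> finishes; pool += (0, 1) = (3, 3)
  J3 needs (1, 3) <= (3, 3) -> finishes; pool += (1, 0) = (4, 3)
  J9 still needs (4, 4) but only (4, 3) is free — short on R2
  J1 still needs (5, 4) but only (4, 3) is free — short on R4 and R2
Permanently blocked: J9 and J1.


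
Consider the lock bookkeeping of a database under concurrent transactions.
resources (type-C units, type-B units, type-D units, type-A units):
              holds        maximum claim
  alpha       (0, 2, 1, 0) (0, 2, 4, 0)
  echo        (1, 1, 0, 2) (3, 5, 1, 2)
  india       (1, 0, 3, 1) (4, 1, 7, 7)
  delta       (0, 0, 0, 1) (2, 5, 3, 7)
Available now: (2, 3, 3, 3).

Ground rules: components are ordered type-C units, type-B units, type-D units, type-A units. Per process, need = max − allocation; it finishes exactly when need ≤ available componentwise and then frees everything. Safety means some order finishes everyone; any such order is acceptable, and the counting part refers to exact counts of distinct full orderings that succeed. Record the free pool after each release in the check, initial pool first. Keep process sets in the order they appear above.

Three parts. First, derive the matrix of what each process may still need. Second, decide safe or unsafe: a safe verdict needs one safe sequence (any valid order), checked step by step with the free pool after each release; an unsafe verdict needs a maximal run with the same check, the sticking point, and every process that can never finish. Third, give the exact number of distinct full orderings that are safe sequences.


(1) Outstanding need per process (order type-C units, type-B units, type-D units, type-A units):
  alpha: (0, 0, 3, 0)
  echo: (2, 4, 1, 0)
  india: (3, 1, 4, 6)
  delta: (2, 5, 3, 6)
(2) UNSAFE — no complete ordering exists.
Key observation: once alpha, echo finish, the pool peaks at (3, 6, 4, 5) — and every remaining process still needs more type-A units than that.
A maximal execution: alpha, echo — then nothing else fits. Step-by-step check:
  pool = (2, 3, 3, 3)
  run alpha (needs (0, 0, 3, 0), free (2, 3, 3, 3)); after release of (0, 2, 1, 0) the pool is (2, 5, 4, 3)
  run echo (needs (2, 4, 1, 0), free (2, 5, 4, 3)); after release of (1, 1, 0, 2) the pool is (3, 6, 4, 5)
  india cannot run: need (3, 1, 4, 6) vs free (3, 6, 4, 5) (insufficient type-A units)
  delta cannot run: need (2, 5, 3, 6) vs free (3, 6, 4, 5) (insufficient type-A units)
Never able to finish: india and delta.
(3) The exact count: 0 of the possible complete orderings are safe sequences.


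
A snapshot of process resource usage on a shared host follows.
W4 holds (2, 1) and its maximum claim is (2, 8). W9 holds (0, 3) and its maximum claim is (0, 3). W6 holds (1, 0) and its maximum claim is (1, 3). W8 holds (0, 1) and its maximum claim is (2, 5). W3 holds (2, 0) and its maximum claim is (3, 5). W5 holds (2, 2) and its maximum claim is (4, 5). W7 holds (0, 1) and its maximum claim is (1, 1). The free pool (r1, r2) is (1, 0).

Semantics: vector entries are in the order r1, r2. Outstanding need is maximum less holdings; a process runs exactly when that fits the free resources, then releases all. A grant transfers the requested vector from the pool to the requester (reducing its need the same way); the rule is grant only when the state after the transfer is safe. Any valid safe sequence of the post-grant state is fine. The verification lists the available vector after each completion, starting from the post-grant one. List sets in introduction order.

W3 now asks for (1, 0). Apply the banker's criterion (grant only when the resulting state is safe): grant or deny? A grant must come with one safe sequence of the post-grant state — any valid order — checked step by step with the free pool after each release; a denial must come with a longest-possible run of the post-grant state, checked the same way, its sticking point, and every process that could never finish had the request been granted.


DENY: after the grant no complete ordering would exist.
Key observation: after W9, W6, W7 the pool peaks at (1, 4), and each blocked process is short somewhere: W4 on r2; W8 on r1; W3 on r2; W5 on r1.
On the post-grant state, W9, W6, W7 is a maximal run — nothing extends it. Verifying each step:
  pool = (0, 0)
  run W9 (needs (0, 0), free (0, 0)); after release of (0, 3) the pool is (0, 3)
  run W6 (needs (0, 3), free (0, 3)); after release of (1, 0) the pool is (1, 3)
  run W7 (needs (1, 0), free (1, 3)); after release of (0, 1) the pool is (1, 4)
  W4 cannot run: need (0, 7) vs free (1, 4) (insufficient r2)
  W8 cannot run: need (2, 4) vs free (1, 4) (insufficient r1)
  W3 cannot run: need (0, 5) vs free (1, 4) (insufficient r2)
  W5 cannot run: need (2, 3) vs free (1, 4) (insufficient r1)
Post-grant, the permanently blocked set is W4, W8, W3 and W5.


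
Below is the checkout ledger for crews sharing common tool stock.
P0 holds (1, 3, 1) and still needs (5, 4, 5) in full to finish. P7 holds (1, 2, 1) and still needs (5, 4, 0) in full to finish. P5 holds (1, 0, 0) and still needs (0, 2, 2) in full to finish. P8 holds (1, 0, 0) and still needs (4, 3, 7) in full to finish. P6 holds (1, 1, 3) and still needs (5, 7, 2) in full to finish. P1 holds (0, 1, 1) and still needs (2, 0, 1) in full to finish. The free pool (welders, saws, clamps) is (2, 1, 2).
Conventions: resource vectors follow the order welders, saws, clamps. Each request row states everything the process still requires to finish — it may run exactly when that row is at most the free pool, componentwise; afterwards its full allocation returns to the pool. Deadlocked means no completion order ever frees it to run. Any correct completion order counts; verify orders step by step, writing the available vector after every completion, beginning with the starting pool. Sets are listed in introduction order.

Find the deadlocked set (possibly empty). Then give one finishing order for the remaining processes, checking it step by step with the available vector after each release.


Deadlocked set: P0, P7, P8 and P6.
Key observation: even finishing P1, P5 leaves just (3, 2, 3) free — too little welders for any of the remaining processes.
A valid finishing order for the others: P1, P5. Check, step by step:
  pool = (2, 1, 2)
  P1: need (2, 0, 1) fits (2, 1, 2); releases (0, 1, 1), pool now (2, 2, 3)
  P5: need (0, 2, 2) fits (2, 2, 3); releases (1, 0, 0), pool now (3, 2, 3)
The blocked processes can never fit:
  P0 still needs (5, 4, 5) but only (3, 2, 3) is free — short on welders, saws and clamps
  P7 still needs (5, 4, 0) but only (3, 2, 3) is free — short on welders and saws
  P8 still needs (4, 3, 7) but only (3, 2, 3) is free — short on welders, saws and clamps
  P6 still needs (5, 7, 2) but only (3, 2, 3) is free — short on welders and saws


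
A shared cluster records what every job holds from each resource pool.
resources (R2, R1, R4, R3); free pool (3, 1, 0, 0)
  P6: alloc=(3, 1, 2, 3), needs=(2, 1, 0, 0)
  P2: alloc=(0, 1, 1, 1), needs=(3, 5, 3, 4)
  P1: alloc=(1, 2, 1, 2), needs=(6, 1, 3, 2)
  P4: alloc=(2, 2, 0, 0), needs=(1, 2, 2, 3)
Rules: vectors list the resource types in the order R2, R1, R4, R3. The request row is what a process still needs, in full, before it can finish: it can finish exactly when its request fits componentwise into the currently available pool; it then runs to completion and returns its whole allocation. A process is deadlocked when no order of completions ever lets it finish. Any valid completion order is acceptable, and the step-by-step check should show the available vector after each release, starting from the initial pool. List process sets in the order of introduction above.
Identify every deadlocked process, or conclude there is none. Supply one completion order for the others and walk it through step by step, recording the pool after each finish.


The deadlocked set is P2 and P1.
Key observation: no order helps: past P6, P4, the free pool tops out at (8, 4, 2, 3), below what each blocked process needs in R4.
The rest can finish in the order P6, P4. Walking it through:
  pool = (3, 1, 0, 0)
  run P6 (needs (2, 1, 0, 0), free (3, 1, 0, 0)); after release of (3, 1, 2, 3) the pool is (6, 2, 2, 3)
  run P4 (needs (1, 2, 2, 3), free (6, 2, 2, 3)); after release of (2, 2, 0, 0) the pool is (8, 4, 2, 3)
None of the blocked processes ever fits:
  blocked: P2 wants (3, 5, 3, 4), pool (8, 4, 2, 3) — not enough R1, R4 and R3
  blocked: P1 wants (6, 1, 3, 2), pool (8, 4, 2, 3) — not enough R4


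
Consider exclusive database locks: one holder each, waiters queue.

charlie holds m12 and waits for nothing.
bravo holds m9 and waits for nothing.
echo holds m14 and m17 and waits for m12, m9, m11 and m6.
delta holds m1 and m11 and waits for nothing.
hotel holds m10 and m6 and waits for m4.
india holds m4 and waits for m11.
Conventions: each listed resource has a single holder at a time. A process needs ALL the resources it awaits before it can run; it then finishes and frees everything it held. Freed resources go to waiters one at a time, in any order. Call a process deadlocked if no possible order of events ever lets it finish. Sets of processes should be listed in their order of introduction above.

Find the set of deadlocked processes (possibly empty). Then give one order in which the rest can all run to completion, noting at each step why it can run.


Nothing here is deadlocked.
Key observation: every chain of waits terminates; starting from the processes that wait on nothing, all the rest unlock in turn.
The rest can finish in the order charlie, delta, bravo, india, hotel, echo.
Check, step by step:
  charlie: no waits; runs immediately, freeing m12
  delta: no waits; runs immediately, freeing m1 and m11
  bravo: no waits; runs immediately, freeing m9
  india waits on m11 — all released -> runs and releases m4
  hotel waits on m4 — all released -> runs and releases m10 and m6
  echo waits on m12, m9, m11 and m6 — all released -> runs and releases m14 and m17


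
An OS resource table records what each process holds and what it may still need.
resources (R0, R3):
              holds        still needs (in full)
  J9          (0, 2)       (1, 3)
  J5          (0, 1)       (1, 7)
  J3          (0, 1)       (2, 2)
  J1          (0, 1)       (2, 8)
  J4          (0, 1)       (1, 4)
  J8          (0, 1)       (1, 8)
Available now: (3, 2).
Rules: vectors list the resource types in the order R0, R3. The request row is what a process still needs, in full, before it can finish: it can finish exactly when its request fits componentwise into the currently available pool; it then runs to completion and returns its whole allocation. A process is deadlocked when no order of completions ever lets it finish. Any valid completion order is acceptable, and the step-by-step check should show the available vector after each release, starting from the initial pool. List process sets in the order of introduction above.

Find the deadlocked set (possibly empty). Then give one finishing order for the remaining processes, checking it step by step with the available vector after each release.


Deadlocked set: J5, J1 and J8.
Key observation: J3, J9, J4 can finish, but then (3, 6) is all there is, and the blocked group's R3 demands exceed it.
The rest can finish in the order J3, J9, J4. Step-by-step check:
  pool = (3, 2)
  run J3 (needs (2, 2), free (3, 2)); after release of (0, 1) the pool is (3, 3)
  run J9 (needs (1, 3), free (3, 3)); after release of (0, 2) the pool is (3, 5)
  run J4 (needs (1, 4), free (3, 5)); after release of (0, 1) the pool is (3, 6)
None of the blocked processes ever fits:
  J5 still needs (1, 7) but only (3, 6) is free — short on R3
  J1 still needs (2, 8) but only (3, 6) is free — short on R3
  J8 still needs (1, 8) but only (3, 6) is free — short on R3


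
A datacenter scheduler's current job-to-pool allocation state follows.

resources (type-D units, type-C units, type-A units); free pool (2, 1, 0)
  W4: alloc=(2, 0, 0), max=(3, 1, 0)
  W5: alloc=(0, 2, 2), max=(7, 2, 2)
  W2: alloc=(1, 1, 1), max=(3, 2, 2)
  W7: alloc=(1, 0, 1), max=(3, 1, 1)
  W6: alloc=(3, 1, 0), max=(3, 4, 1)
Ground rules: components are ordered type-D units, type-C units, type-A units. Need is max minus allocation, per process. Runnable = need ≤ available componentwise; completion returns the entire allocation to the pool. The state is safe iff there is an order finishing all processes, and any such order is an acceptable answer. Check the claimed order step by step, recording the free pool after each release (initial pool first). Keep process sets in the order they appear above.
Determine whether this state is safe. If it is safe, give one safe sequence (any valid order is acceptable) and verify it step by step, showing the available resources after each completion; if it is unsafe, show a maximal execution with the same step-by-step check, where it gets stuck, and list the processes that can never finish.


UNSAFE.
Key observation: after W7, W4, W2 the pool peaks at (6, 2, 2), and each blocked process is short somewhere: W5 on type-D units; W6 on type-C units.
The run W7, W4, W2 cannot be extended any further. Step-by-step check:
  pool = (2, 1, 0)
  W7: need (2, 1, 0) fits (2, 1, 0); releases (1, 0, 1), pool now (3, 1, 1)
  W4: need (1, 1, 0) fits (3, 1, 1); releases (2, 0, 0), pool now (5, 1, 1)
  W2: need (2, 1, 1) fits (5, 1, 1); releases (1, 1, 1), pool now (6, 2, 2)
  W5 still needs (7, 0, 0) but only (6, 2, 2) is free — short on type-D units
  W6 still needs (0, 3, 1) but only (6, 2, 2) is free — short on type-C units
Processes that can never finish: W5 and W6.


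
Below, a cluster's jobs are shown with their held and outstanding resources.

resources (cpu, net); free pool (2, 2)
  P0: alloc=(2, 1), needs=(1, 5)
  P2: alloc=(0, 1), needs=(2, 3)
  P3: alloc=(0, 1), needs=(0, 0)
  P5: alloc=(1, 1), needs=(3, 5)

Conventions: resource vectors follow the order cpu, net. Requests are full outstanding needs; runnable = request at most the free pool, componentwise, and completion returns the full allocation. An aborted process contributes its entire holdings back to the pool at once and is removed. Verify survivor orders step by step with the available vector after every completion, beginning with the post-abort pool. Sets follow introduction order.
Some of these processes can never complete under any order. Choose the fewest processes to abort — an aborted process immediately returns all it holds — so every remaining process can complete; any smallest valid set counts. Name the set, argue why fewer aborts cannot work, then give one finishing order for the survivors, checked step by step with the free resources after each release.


Abort P0.
Key observation: P5 could never have finished before the abort; with (2, 1) returned by P0, it fits at step 3.
No smaller set exists: with zero aborts the deadlock remains.
Survivors finish in the order: P3, P2, P5. Walking it through (pool after the aborts first):
  pool = (4, 3)
  run P3 (needs (0, 0), free (4, 3)); after release of (0, 1) the pool is (4, 4)
  run P2 (needs (2, 3), free (4, 4)); after release of (0, 1) the pool is (4, 5)
  run P5 (needs (3, 5), free (4, 5)); after release of (1, 1) the pool is (5, 6)


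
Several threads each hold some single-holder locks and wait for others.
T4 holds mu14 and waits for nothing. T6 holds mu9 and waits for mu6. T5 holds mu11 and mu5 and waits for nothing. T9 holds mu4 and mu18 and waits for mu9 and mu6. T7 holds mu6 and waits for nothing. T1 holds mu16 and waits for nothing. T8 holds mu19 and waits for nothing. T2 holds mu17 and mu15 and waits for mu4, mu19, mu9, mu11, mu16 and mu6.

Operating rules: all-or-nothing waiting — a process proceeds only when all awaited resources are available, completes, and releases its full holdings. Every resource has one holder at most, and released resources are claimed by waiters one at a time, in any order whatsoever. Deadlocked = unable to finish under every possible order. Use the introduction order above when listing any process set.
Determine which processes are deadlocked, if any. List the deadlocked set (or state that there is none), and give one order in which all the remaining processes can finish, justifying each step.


Nothing here is deadlocked.
Key observation: the waits form no ring: some process can always run, and its releases unblock the others one by one.
A valid finishing order for the others: T8, T7, T5, T1, T6, T9, T4, T2.
Check, step by step:
  T8: no waits; runs immediately, freeing mu19
  T7: no waits; runs immediately, freeing mu6
  T5: no waits; runs immediately, freeing mu11 and mu5
  T1: no waits; runs immediately, freeing mu16
  T6 waits on mu6 — all released -> runs and releases mu9
  T9 waits on mu9 and mu6 — all released -> runs and releases mu4 and mu18
  T4: no waits; runs immediately, freeing mu14
  T2 waits on mu4, mu19, mu9, mu11, mu16 and mu6 — all released -> runs and releases mu17 and mu15


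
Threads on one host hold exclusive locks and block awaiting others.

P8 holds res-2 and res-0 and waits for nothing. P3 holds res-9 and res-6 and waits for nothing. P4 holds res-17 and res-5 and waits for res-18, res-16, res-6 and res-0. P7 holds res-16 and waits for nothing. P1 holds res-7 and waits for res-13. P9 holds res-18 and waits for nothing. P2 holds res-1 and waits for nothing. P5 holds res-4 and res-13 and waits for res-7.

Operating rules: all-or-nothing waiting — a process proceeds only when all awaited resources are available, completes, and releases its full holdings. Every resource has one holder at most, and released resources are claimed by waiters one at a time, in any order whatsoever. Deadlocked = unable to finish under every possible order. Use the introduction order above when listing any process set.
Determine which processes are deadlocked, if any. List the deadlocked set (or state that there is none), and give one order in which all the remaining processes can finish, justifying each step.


Deadlocked set: P1 and P5.
Key observation: the wait chain closes on itself along P1 -> P5 -> P1; no other process is dragged down with it.
The rest can finish in the order P8, P7, P3, P9, P2, P4.
Walking it through:
  P8: no waits; runs immediately, freeing res-2 and res-0
  P7: no waits; runs immediately, freeing res-16
  P3: no waits; runs immediately, freeing res-9 and res-6
  P9: no waits; runs immediately, freeing res-18
  P2: no waits; runs immediately, freeing res-1
  P4 waits on res-18, res-16, res-6 and res-0 — all released -> runs and releases res-17 and res-5


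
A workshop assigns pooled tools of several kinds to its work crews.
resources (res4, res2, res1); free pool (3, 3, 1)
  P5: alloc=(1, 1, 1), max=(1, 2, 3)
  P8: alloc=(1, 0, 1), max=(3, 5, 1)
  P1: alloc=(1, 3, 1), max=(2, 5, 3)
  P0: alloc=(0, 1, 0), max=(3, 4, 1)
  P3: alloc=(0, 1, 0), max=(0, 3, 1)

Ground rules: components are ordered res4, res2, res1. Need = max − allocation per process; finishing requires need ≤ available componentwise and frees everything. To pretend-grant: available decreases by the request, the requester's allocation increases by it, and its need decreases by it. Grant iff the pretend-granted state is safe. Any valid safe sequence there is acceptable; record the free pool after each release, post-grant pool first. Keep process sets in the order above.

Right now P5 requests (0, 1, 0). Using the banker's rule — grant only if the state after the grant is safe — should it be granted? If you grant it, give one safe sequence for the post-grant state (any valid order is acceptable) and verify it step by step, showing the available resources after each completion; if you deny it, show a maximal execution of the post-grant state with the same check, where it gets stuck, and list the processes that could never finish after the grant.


DENY — the pretend-granted state is unsafe.
Key observation: after P3, P0 the pool peaks at (3, 4, 1), and each blocked process is short somewhere: P5 on res1; P8 on res2; P1 on res1.
After a pretend grant, a maximal execution: P3, P0 — then nothing else fits. Check, step by step:
  pool = (3, 2, 1)
  run P3 (needs (0, 2, 1), free (3, 2, 1)); after release of (0, 1, 0) the pool is (3, 3, 1)
  run P0 (needs (3, 3, 1), free (3, 3, 1)); after release of (0, 1, 0) the pool is (3, 4, 1)
  P5 still needs (0, 0, 2) but only (3, 4, 1) is free — short on res1
  P8 still needs (2, 5, 0) but only (3, 4, 1) is free — short on res2
  P1 still needs (1, 2, 2) but only (3, 4, 1) is free — short on res1
Post-grant, the permanently blocked set is P5, P8 and P1.


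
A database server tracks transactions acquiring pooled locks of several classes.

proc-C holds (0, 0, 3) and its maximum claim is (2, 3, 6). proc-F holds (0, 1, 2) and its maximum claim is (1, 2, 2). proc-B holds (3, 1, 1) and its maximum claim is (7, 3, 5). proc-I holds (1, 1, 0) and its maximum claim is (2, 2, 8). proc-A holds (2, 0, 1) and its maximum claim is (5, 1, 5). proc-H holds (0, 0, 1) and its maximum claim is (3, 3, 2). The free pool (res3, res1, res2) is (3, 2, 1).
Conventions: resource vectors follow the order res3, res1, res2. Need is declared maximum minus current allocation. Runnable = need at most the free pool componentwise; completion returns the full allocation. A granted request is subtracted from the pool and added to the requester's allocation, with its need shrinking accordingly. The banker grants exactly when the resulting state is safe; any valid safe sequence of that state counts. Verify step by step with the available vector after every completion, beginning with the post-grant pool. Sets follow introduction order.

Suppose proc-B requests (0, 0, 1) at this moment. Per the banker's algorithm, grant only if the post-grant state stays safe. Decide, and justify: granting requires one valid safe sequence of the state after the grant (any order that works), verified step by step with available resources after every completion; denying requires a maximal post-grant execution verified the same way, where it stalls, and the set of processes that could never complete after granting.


GRANT. The post-grant state is safe; one safe sequence: proc-F, proc-H, proc-C, proc-A, proc-B, proc-I.
Key observation: granting shrinks the pool to (3, 2, 0), yet proc-F still fits and the chain goes through.
Step-by-step check of the post-grant state:
  pool = (3, 2, 0)
  run proc-F (needs (1, 1, 0), free (3, 2, 0)); after release of (0, 1, 2) the pool is (3, 3, 2)
  run proc-H (needs (3, 3, 1), free (3, 3, 2)); after release of (0, 0, 1) the pool is (3, 3, 3)
  run proc-C (needs (2, 3, 3), free (3, 3, 3)); after release of (0, 0, 3) the pool is (3, 3, 6)
  run proc-A (needs (3, 1, 4), free (3, 3, 6)); after release of (2, 0, 1) the pool is (5, 3, 7)
  run proc-B (needs (4, 2, 3), free (5, 3, 7)); after release of (3, 1, 2) the pool is (8, 4, 9)
  run proc-I (needs (1, 1, 8), free (8, 4, 9)); after release of (1, 1, 0) the pool is (9, 5, 9)
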